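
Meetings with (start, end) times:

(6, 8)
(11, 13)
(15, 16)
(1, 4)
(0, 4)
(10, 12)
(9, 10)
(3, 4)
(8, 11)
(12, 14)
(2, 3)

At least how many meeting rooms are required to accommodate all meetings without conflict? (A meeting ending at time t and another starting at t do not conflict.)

Count concurrent intervals with a sweep; the peak is the room count.
starts: [0, 1, 2, 3, 6, 8, 9, 10, 11, 12, 15]
ends:   [3, 4, 4, 4, 8, 10, 11, 12, 13, 14, 16]
s0→1 s1→2 s2→3  — peak 3.

3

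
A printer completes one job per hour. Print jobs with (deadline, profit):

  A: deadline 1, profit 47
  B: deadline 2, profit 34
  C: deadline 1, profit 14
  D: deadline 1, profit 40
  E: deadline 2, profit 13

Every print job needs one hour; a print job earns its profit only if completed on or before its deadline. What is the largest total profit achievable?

81

Take jobs in profit order; each goes to the latest open slot no later than its deadline.
By profit: A(d1,47), D(d1,40), B(d2,34), C(d1,14), E(d2,13)
A→slot 1; D skipped; B→slot 2; C skipped; E skipped.
Profit = 47 + 34 = 81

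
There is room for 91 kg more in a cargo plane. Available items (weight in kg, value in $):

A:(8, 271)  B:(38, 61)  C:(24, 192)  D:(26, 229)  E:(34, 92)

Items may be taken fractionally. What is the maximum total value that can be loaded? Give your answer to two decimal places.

781.29

Order: A (271/8=33.88) > D (229/26=8.81) > C (192/24=8.00) > E (92/34=2.71) > B (61/38=1.61)
Fill: take A (8 @ 271) → take D (26 @ 229) → take C (24 @ 192) → take 33/34 of E → 89.29; 91/91 used.
Total value = 781.29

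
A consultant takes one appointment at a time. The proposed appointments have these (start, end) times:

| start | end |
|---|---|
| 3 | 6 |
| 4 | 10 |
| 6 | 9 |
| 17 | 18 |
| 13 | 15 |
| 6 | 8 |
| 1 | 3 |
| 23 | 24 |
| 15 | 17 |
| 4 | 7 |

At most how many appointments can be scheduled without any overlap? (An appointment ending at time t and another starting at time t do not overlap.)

7

Sort by end time and greedily take each interval whose start is ≥ the last chosen end.
By end time: (1,3), (3,6), (4,7), (6,8), (6,9), (4,10), (13,15), (15,17), (17,18), (23,24).
Pick (1,3); next start ≥ 3 → (3,6); next start ≥ 6 → (6,8); next start ≥ 8 → (13,15); next start ≥ 15 → (15,17); next start ≥ 17 → (17,18); next start ≥ 18 → (23,24).
Selected 7 appointments.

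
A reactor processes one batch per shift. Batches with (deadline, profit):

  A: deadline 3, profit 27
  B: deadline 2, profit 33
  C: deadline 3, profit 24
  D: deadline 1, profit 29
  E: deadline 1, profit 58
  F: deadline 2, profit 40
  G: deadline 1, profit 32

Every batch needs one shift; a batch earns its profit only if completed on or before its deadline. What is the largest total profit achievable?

Sort by profit descending; place each in the latest free slot ≤ its deadline.
Profit order: E=58 F=40 B=33 G=32 D=29 A=27 C=24
Assign: E→slot 1, F→slot 2, B skipped, G skipped, D skipped, A→slot 3, C skipped.
Slots: [1:E] [2:F] [3:A]
Profit = 58 + 40 + 27 = 125

125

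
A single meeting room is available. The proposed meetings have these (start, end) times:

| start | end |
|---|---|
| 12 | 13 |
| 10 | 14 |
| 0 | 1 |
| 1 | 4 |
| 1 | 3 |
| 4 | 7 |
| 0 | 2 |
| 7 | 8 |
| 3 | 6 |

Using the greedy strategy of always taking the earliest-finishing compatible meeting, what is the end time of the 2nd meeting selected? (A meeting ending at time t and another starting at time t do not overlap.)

3

Order by finish time; keep every interval that doesn't clash with the previous kept one.
By end time: (0,1), (0,2), (1,3), (1,4), (3,6), (4,7), (7,8), (12,13), (10,14).
Pick (0,1); next start ≥ 1 → (1,3); next start ≥ 3 → (3,6); next start ≥ 6 → (7,8); next start ≥ 8 → (12,13).
Selected: (0,1) (1,3) (3,6) (7,8) (12,13)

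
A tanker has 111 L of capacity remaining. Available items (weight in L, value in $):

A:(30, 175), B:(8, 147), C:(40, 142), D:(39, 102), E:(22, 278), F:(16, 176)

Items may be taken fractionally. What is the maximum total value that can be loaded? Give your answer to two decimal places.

Ratios (sorted): B 18.38, E 12.64, F 11.00, A 5.83, C 3.55, D 2.62
take B (8 @ 147); take E (22 @ 278); take F (16 @ 176); take A (30 @ 175); take 35/40 of C → 124.25. Capacity used 111/111.
Total value = 900.25

900.25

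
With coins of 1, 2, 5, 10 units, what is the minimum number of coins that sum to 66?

8

Use the largest denomination that fits, subtract, and repeat.
66 − 6×10→6 − 1×5→1 − 1×1→0
Total coins = 6 + 1 + 1 = 8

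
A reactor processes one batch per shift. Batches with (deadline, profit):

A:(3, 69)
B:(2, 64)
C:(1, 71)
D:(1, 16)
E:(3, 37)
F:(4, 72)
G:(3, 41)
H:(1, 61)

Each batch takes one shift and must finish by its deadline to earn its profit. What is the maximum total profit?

276

By profit: F(d4,72), C(d1,71), A(d3,69), B(d2,64), H(d1,61), G(d3,41), E(d3,37), D(d1,16)
F→slot 4; C→slot 1; A→slot 3; B→slot 2; H skipped; G skipped; E skipped; D skipped.
Profit = 71 + 64 + 69 + 72 = 276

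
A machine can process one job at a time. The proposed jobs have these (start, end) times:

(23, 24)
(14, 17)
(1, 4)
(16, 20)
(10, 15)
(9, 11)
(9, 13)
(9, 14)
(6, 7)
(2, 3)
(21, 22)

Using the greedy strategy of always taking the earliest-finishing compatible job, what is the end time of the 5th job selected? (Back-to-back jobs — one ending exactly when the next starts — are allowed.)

22

Order by finish time; keep every interval that doesn't clash with the previous kept one.
Sorted by end: (2,3)  (1,4)  (6,7)  (9,11)  (9,13)  (9,14)  (10,15)  (14,17)  (16,20)  (21,22)  (23,24)
take (2,3); skip (1,4); take (6,7); take (9,11); skip (9,14); take (14,17); take (21,22); take (23,24).
Selected: (2,3) (6,7) (9,11) (14,17) (21,22) (23,24)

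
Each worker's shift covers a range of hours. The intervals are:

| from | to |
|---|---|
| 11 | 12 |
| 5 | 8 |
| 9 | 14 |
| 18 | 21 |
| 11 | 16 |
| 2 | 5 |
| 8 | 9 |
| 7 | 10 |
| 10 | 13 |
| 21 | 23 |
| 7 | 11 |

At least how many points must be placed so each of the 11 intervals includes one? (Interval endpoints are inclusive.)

4

By right end: [2,5]  [5,8]  [8,9]  [7,10]  [7,11]  [11,12]  [10,13]  [9,14]  [11,16]  [18,21]  [21,23]
[2,5] uncovered → point at 5; [8,9] uncovered → point at 9; [11,12] uncovered → point at 12; [18,21] uncovered → point at 21.
Points: 5, 9, 12, 21 (4 total).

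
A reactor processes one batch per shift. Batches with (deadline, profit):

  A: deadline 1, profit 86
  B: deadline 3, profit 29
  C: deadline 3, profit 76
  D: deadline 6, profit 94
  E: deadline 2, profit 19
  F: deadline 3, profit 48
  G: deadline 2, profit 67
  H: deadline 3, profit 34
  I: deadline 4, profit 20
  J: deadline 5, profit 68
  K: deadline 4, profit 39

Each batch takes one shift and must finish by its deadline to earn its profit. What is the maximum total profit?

Sort by profit descending; place each in the latest free slot ≤ its deadline.
Profit order: D=94 A=86 C=76 J=68 G=67 F=48 K=39 H=34 B=29 I=20 E=19
Assign: D→slot 6, A→slot 1, C→slot 3, J→slot 5, G→slot 2, F skipped, K→slot 4, H skipped, B skipped, I skipped, E skipped.
Slots: [1:A] [2:G] [3:C] [4:K] [5:J] [6:D]
Profit = 86 + 67 + 76 + 39 + 68 + 94 = 430

430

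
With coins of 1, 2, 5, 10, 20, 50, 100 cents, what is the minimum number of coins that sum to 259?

259 − 2×100→59 − 1×50→9 − 1×5→4 − 2×2→0
Total coins = 2 + 1 + 1 + 2 = 6

6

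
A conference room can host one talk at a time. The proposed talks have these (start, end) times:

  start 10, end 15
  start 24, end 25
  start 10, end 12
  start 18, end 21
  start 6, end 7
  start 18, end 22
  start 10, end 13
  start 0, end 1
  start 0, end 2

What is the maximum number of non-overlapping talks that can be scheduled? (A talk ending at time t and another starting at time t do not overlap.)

Sorted by end: (0,1)  (0,2)  (6,7)  (10,12)  (10,13)  (10,15)  (18,21)  (18,22)  (24,25)
take (0,1); skip (0,2); take (6,7); take (10,12); skip (10,13); take (18,21); take (24,25).
Selected 5 talks.

5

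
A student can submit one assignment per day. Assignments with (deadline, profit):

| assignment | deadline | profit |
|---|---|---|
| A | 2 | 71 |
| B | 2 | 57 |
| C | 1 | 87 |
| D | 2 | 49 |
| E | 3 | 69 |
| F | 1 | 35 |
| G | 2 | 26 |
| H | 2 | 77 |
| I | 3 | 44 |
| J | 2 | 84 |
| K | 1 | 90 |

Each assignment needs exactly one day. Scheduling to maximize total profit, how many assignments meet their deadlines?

3

Profit order: K=90 C=87 J=84 H=77 A=71 E=69 B=57 D=49 I=44 F=35 G=26
Assign: K→slot 1, C skipped, J→slot 2, H skipped, A skipped, E→slot 3, B skipped, D skipped, I skipped, F skipped, G skipped.
Slots: [1:K] [2:J] [3:E]
3 of 11 scheduled.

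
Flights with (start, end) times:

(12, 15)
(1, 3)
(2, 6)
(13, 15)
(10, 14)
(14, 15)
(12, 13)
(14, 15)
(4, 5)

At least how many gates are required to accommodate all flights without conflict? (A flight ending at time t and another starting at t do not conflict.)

4

Count concurrent intervals with a sweep; the peak is the room count.
Events (time:±→running): 1:+→1 2:+→2 3:-→1 4:+→2 5:-→1 6:-→0 10:+→1 12:+→2 12:+→3 13:-→2 13:+→3 14:-→2 14:+→3 14:+→4 … peak 4.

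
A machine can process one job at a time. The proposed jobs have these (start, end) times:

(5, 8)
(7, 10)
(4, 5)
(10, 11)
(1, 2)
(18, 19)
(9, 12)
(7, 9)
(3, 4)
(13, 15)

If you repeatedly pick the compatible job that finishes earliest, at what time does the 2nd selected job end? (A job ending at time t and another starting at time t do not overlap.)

4

By end time: (1,2), (3,4), (4,5), (5,8), (7,9), (7,10), (10,11), (9,12), (13,15), (18,19).
Pick (1,2); next start ≥ 2 → (3,4); next start ≥ 4 → (4,5); next start ≥ 5 → (5,8); next start ≥ 8 → (10,11); next start ≥ 11 → (13,15); next start ≥ 15 → (18,19).
Selected: (1,2) (3,4) (4,5) (5,8) (10,11) (13,15) (18,19)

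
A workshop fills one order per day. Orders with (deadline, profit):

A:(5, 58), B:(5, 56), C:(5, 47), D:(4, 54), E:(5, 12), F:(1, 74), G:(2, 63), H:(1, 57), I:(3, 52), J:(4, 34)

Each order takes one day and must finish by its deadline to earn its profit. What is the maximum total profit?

Take jobs in profit order; each goes to the latest open slot no later than its deadline.
Profit order: F=74 G=63 A=58 H=57 B=56 D=54 I=52 C=47 J=34 E=12
Assign: F→slot 1, G→slot 2, A→slot 5, H skipped, B→slot 4, D→slot 3, I skipped, C skipped, J skipped, E skipped.
Slots: [1:F] [2:G] [3:D] [4:B] [5:A]
Profit = 74 + 63 + 54 + 56 + 58 = 305

305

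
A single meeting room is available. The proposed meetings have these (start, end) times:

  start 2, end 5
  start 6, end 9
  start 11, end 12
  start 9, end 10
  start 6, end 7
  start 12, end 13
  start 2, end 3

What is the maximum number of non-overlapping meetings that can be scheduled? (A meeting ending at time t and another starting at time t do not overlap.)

Greedy by earliest finish: after sorting by end time, pick each interval compatible with the last pick.
Sorted by end: (2,3)  (2,5)  (6,7)  (6,9)  (9,10)  (11,12)  (12,13)
take (2,3); take (6,7); take (9,10); take (11,12); take (12,13).
Selected 5 meetings.

5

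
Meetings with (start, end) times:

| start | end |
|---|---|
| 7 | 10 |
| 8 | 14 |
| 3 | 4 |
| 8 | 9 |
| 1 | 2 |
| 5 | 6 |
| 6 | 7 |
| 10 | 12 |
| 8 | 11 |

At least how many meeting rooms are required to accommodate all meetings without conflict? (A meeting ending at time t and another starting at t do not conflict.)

Count concurrent intervals with a sweep; the peak is the room count.
starts: [1, 3, 5, 6, 7, 8, 8, 8, 10]
ends:   [2, 4, 6, 7, 9, 10, 11, 12, 14]
s1→1 e2→0 s3→1 e4→0 s5→1 e6→0 s6→1 e7→0 s7→1 s8→2 s8→3 s8→4  — peak 4.

4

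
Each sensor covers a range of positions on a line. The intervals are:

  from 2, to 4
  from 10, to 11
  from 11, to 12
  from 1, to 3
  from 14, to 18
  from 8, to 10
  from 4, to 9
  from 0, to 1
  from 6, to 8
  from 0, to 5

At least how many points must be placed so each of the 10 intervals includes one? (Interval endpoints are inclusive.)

Process intervals by earliest right end; each time one isn't hit yet, stab at its right endpoint.
Sorted: [0,1] [1,3] [2,4] [0,5] [6,8] [4,9] [8,10] [10,11] [11,12] [14,18]
{[0,1],[1,3]} hit by 1; {[2,4],[0,5]} hit by 4; {[6,8],[4,9],[8,10]} hit by 8; {[10,11],[11,12]} hit by 11; {[14,18]} hit by 18.
Points: 1, 4, 8, 11, 18 (5 total).

5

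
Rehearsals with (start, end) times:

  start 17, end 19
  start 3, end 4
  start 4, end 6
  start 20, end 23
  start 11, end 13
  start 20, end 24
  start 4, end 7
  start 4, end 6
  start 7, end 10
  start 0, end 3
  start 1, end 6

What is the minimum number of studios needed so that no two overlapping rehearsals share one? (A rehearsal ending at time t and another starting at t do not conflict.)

starts: [0, 1, 3, 4, 4, 4, 7, 11, 17, 20, 20]
ends:   [3, 4, 6, 6, 6, 7, 10, 13, 19, 23, 24]
s0→1 s1→2 e3→1 s3→2 e4→1 s4→2 s4→3 s4→4  — peak 4.

4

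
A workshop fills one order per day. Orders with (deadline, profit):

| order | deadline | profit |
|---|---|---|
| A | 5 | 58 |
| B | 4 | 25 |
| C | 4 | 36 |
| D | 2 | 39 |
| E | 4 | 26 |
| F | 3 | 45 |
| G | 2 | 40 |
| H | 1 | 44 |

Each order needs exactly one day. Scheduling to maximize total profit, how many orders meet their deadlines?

Profit order: A=58 F=45 H=44 G=40 D=39 C=36 E=26 B=25
Assign: A→slot 5, F→slot 3, H→slot 1, G→slot 2, D skipped, C→slot 4, E skipped, B skipped.
Slots: [1:H] [2:G] [3:F] [4:C] [5:A]
5 of 8 scheduled.

5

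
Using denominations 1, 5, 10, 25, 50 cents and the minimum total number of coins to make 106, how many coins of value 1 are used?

1

Greedy: take as many of the largest coin as possible, then repeat with the remainder.
106 − 2×50→6 − 1×5→1 − 1×1→0
Count of 1: 1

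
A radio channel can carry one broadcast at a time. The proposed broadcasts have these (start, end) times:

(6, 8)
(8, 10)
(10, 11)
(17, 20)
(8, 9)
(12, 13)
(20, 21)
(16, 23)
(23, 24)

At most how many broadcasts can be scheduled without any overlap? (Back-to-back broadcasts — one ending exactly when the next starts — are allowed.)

7

By end time: (6,8), (8,9), (8,10), (10,11), (12,13), (17,20), (20,21), (16,23), (23,24).
Pick (6,8); next start ≥ 8 → (8,9); next start ≥ 9 → (10,11); next start ≥ 11 → (12,13); next start ≥ 13 → (17,20); next start ≥ 20 → (20,21); next start ≥ 21 → (23,24).
Selected 7 broadcasts.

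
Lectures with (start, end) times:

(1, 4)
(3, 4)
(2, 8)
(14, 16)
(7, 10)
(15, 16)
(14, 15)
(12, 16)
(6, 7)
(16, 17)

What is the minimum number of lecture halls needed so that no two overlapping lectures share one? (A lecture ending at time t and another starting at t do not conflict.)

starts: [1, 2, 3, 6, 7, 12, 14, 14, 15, 16]
ends:   [4, 4, 7, 8, 10, 15, 16, 16, 16, 17]
s1→1 s2→2 s3→3  — peak 3.

3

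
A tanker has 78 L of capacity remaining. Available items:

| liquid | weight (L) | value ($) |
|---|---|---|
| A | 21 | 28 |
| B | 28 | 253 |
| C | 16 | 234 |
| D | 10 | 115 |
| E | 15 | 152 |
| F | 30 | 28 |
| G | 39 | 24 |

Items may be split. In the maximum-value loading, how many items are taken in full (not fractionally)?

Greedy by value/weight ratio, highest first.
Ratios (sorted): C 14.62, D 11.50, E 10.13, B 9.04, A 1.33, F 0.93, G 0.62
take C (16 @ 234); take D (10 @ 115); take E (15 @ 152); take B (28 @ 253); take 9/21 of A → 12.00. Capacity used 78/78.
4 item(s) taken whole; one partial (take 9/21 of A).

4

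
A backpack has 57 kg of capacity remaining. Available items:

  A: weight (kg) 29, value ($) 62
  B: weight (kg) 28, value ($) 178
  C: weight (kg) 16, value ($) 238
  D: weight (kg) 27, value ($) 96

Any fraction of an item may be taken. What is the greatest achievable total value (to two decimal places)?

Greedy by value/weight ratio, highest first.
Ratios (sorted): C 14.88, B 6.36, D 3.56, A 2.14
take C (16 @ 238); take B (28 @ 178); take 13/27 of D → 46.22. Capacity used 57/57.
Total value = 462.22

462.22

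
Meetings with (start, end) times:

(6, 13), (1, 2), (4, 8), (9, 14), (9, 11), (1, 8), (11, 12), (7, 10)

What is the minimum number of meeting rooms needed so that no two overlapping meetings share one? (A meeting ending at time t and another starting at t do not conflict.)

The answer is the maximum number of intervals overlapping at any instant.
starts: [1, 1, 4, 6, 7, 9, 9, 11]
ends:   [2, 8, 8, 10, 11, 12, 13, 14]
s1→1 s1→2 e2→1 s4→2 s6→3 s7→4  — peak 4.

4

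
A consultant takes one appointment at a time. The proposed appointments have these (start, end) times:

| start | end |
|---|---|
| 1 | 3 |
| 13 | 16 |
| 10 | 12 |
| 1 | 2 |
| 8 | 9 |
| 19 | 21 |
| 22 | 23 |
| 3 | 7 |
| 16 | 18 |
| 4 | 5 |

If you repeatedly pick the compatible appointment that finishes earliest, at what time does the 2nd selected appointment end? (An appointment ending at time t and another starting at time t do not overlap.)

Sorted by end: (1,2)  (1,3)  (4,5)  (3,7)  (8,9)  (10,12)  (13,16)  (16,18)  (19,21)  (22,23)
take (1,2); skip (1,3); take (4,5); take (8,9); take (10,12); take (13,16); take (16,18); take (19,21); take (22,23).
Selected: (1,2) (4,5) (8,9) (10,12) (13,16) (16,18) (19,21) (22,23)

5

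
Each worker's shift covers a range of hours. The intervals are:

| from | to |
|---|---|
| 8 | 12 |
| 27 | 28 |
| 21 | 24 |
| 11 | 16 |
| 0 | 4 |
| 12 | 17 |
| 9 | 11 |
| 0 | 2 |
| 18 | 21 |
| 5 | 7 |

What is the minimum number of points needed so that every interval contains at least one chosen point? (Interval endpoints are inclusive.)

6

Sort by right endpoint; whenever an interval is uncovered, place a point at its right end.
By right end: [0,2]  [0,4]  [5,7]  [9,11]  [8,12]  [11,16]  [12,17]  [18,21]  [21,24]  [27,28]
[0,2] uncovered → point at 2; [5,7] uncovered → point at 7; [9,11] uncovered → point at 11; [12,17] uncovered → point at 17; [18,21] uncovered → point at 21; [27,28] uncovered → point at 28.
Points: 2, 7, 11, 17, 21, 28 (6 total).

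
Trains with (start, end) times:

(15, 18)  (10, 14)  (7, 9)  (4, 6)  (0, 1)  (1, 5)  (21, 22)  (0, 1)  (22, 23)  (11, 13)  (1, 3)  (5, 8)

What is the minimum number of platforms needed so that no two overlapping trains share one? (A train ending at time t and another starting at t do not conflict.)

The answer is the maximum number of intervals overlapping at any instant.
starts: [0, 0, 1, 1, 4, 5, 7, 10, 11, 15, 21, 22]
ends:   [1, 1, 3, 5, 6, 8, 9, 13, 14, 18, 22, 23]
s0→1 s0→2  — peak 2.

2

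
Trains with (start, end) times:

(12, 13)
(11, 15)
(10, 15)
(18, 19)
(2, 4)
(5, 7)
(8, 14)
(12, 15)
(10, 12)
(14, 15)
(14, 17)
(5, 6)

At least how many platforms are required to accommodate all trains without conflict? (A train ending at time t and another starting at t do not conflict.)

5

Count concurrent intervals with a sweep; the peak is the room count.
Events (time:±→running): 2:+→1 4:-→0 5:+→1 5:+→2 6:-→1 7:-→0 8:+→1 10:+→2 10:+→3 11:+→4 12:-→3 12:+→4 12:+→5 … peak 5.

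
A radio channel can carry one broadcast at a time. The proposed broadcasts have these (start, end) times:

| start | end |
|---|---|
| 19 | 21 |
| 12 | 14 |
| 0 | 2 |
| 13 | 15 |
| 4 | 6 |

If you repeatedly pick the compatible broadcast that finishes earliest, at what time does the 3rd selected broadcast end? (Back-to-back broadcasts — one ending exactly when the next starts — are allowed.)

Greedy by earliest finish: after sorting by end time, pick each interval compatible with the last pick.
By end time: (0,2), (4,6), (12,14), (13,15), (19,21).
Pick (0,2); next start ≥ 2 → (4,6); next start ≥ 6 → (12,14); next start ≥ 14 → (19,21).
Selected: (0,2) (4,6) (12,14) (19,21)

14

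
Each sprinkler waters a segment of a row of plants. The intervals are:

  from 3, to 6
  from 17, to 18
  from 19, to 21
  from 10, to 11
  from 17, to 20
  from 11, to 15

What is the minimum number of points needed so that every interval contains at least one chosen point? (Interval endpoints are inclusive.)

4

By right end: [3,6]  [10,11]  [11,15]  [17,18]  [17,20]  [19,21]
[3,6] uncovered → point at 6; [10,11] uncovered → point at 11; [17,18] uncovered → point at 18; [19,21] uncovered → point at 21.
Points: 6, 11, 18, 21 (4 total).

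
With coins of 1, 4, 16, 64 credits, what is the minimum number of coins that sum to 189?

9

189 − 2×64→61 − 3×16→13 − 3×4→1 − 1×1→0
Total coins = 2 + 3 + 3 + 1 = 9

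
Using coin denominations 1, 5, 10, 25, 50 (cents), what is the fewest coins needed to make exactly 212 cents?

7

Greedy: take as many of the largest coin as possible, then repeat with the remainder.
212 = 4×50 + 1×10 + 2×1
Total coins = 4 + 1 + 2 = 7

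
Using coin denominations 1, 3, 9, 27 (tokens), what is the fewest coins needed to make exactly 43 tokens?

5

Greedy: take as many of the largest coin as possible, then repeat with the remainder.
43 = 1×27 + 1×9 + 2×3 + 1×1
Total coins = 1 + 1 + 2 + 1 = 5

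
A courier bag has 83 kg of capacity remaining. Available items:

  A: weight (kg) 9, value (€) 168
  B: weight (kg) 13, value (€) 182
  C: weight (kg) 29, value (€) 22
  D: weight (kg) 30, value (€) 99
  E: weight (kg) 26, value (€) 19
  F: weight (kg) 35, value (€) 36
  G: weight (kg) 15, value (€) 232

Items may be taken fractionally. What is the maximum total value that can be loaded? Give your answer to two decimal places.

Sort by value per unit weight and fill in that order.
Ratios (sorted): A 18.67, G 15.47, B 14.00, D 3.30, F 1.03, C 0.76, E 0.73
take A (9 @ 168); take G (15 @ 232); take B (13 @ 182); take D (30 @ 99); take 16/35 of F → 16.46. Capacity used 83/83.
Total value = 697.46

697.46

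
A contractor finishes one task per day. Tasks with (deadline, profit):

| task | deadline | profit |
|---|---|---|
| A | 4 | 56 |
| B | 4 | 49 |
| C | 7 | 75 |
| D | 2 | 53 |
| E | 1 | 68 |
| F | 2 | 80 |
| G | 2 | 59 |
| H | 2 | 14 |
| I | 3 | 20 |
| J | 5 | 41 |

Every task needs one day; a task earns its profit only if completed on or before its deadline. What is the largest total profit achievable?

Profit order: F=80 C=75 E=68 G=59 A=56 D=53 B=49 J=41 I=20 H=14
Assign: F→slot 2, C→slot 7, E→slot 1, G skipped, A→slot 4, D skipped, B→slot 3, J→slot 5, I skipped, H skipped.
Slots: [1:E] [2:F] [3:B] [4:A] [5:J] [7:C]
Profit = 68 + 80 + 49 + 56 + 41 + 75 = 369

369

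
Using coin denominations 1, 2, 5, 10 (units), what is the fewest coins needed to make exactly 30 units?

3

30 = 3×10
Total coins = 3 = 3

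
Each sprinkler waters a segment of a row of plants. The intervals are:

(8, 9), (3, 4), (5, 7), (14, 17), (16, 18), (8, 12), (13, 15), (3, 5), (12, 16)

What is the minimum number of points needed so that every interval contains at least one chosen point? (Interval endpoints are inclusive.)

Sort by right endpoint; whenever an interval is uncovered, place a point at its right end.
By right end: [3,4]  [3,5]  [5,7]  [8,9]  [8,12]  [13,15]  [12,16]  [14,17]  [16,18]
[3,4] uncovered → point at 4; [5,7] uncovered → point at 7; [8,9] uncovered → point at 9; [13,15] uncovered → point at 15; [16,18] uncovered → point at 18.
Points: 4, 7, 9, 15, 18 (5 total).

5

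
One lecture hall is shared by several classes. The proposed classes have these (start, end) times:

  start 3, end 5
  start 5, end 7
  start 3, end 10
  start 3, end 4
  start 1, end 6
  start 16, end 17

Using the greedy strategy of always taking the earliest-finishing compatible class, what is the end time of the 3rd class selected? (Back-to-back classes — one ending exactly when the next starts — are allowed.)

Sort by end time and greedily take each interval whose start is ≥ the last chosen end.
By end time: (3,4), (3,5), (1,6), (5,7), (3,10), (16,17).
Pick (3,4); next start ≥ 4 → (5,7); next start ≥ 7 → (16,17).
Selected: (3,4) (5,7) (16,17)

17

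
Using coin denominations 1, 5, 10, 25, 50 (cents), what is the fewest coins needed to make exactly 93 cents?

7

93 = 1×50 + 1×25 + 1×10 + 1×5 + 3×1
Total coins = 1 + 1 + 1 + 1 + 3 = 7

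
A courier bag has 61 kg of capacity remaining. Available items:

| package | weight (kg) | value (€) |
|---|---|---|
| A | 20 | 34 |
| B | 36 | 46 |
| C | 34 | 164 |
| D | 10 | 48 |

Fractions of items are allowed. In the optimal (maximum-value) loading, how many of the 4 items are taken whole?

Ratios (sorted): C 4.82, D 4.80, A 1.70, B 1.28
take C (34 @ 164); take D (10 @ 48); take 17/20 of A → 28.90. Capacity used 61/61.
2 item(s) taken whole; one partial (take 17/20 of A).

2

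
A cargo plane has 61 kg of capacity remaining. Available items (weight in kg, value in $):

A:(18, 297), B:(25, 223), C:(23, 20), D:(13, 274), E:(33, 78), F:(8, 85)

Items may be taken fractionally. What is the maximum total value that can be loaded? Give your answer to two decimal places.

Ratios (sorted): D 21.08, A 16.50, F 10.62, B 8.92, E 2.36, C 0.87
take D (13 @ 274); take A (18 @ 297); take F (8 @ 85); take 22/25 of B → 196.24. Capacity used 61/61.
Total value = 852.24

852.24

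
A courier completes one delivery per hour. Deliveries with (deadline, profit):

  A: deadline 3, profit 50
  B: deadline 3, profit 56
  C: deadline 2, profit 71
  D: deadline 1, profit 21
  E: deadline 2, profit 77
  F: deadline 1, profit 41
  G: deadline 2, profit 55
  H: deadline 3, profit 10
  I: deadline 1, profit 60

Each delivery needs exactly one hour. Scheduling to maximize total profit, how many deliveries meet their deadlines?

3

By profit: E(d2,77), C(d2,71), I(d1,60), B(d3,56), G(d2,55), A(d3,50), F(d1,41), D(d1,21), H(d3,10)
E→slot 2; C→slot 1; I skipped; B→slot 3; G skipped; A skipped; F skipped; D skipped; H skipped.
3 of 9 scheduled.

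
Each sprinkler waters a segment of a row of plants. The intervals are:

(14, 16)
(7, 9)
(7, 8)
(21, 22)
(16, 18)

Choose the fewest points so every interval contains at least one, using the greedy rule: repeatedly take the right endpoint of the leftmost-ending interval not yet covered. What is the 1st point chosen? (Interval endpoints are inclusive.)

8

By right end: [7,8]  [7,9]  [14,16]  [16,18]  [21,22]
[7,8] uncovered → point at 8; [14,16] uncovered → point at 16; [21,22] uncovered → point at 22.
Points: 8, 16, 22 (3 total).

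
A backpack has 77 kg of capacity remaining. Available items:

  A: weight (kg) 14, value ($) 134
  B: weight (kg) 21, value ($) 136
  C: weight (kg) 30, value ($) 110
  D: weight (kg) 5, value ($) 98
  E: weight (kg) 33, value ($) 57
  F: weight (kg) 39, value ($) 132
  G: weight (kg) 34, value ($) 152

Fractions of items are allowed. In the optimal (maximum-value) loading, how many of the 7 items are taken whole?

Greedy by value/weight ratio, highest first.
Ratios (sorted): D 19.60, A 9.57, B 6.48, G 4.47, C 3.67, F 3.38, E 1.73
take D (5 @ 98); take A (14 @ 134); take B (21 @ 136); take G (34 @ 152); take 3/30 of C → 11.00. Capacity used 77/77.
4 item(s) taken whole; one partial (take 3/30 of C).

4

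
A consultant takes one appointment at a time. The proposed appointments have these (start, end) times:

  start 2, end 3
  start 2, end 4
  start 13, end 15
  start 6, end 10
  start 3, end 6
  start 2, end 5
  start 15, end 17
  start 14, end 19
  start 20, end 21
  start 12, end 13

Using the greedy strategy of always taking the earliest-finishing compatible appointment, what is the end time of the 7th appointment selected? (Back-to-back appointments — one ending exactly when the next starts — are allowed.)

21

Sort by end time and greedily take each interval whose start is ≥ the last chosen end.
By end time: (2,3), (2,4), (2,5), (3,6), (6,10), (12,13), (13,15), (15,17), (14,19), (20,21).
Pick (2,3); next start ≥ 3 → (3,6); next start ≥ 6 → (6,10); next start ≥ 10 → (12,13); next start ≥ 13 → (13,15); next start ≥ 15 → (15,17); next start ≥ 17 → (20,21).
Selected: (2,3) (3,6) (6,10) (12,13) (13,15) (15,17) (20,21)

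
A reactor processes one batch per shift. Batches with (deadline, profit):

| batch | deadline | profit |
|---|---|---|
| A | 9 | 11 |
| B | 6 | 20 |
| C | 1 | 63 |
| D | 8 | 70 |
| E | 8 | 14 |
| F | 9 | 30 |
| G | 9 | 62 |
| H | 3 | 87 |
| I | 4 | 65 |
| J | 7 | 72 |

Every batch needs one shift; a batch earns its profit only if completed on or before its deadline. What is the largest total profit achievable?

483

Profit order: H=87 J=72 D=70 I=65 C=63 G=62 F=30 B=20 E=14 A=11
Assign: H→slot 3, J→slot 7, D→slot 8, I→slot 4, C→slot 1, G→slot 9, F→slot 6, B→slot 5, E→slot 2, A skipped.
Slots: [1:C] [2:E] [3:H] [4:I] [5:B] [6:F] [7:J] [8:D] [9:G]
Profit = 63 + 14 + 87 + 65 + 20 + 30 + 72 + 70 + 62 = 483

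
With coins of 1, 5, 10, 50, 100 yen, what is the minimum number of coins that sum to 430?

7

Greedy: take as many of the largest coin as possible, then repeat with the remainder.
430 = 4×100 + 3×10
Total coins = 4 + 3 = 7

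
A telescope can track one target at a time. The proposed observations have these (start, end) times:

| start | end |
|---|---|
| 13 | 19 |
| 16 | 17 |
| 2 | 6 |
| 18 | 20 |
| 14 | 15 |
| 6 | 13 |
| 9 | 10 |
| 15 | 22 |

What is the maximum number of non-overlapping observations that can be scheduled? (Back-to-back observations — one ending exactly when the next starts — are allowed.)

Order by finish time; keep every interval that doesn't clash with the previous kept one.
Sorted by end: (2,6)  (9,10)  (6,13)  (14,15)  (16,17)  (13,19)  (18,20)  (15,22)
take (2,6); take (9,10); skip (6,13); take (14,15); take (16,17); skip (13,19); take (18,20).
Selected 5 observations.

5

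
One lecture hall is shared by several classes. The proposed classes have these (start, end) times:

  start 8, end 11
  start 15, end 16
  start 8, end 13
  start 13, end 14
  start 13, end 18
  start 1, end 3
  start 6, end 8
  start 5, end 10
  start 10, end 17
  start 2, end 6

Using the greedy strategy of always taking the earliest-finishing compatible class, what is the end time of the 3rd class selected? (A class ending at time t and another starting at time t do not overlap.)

By end time: (1,3), (2,6), (6,8), (5,10), (8,11), (8,13), (13,14), (15,16), (10,17), (13,18).
Pick (1,3); next start ≥ 3 → (6,8); next start ≥ 8 → (8,11); next start ≥ 11 → (13,14); next start ≥ 14 → (15,16).
Selected: (1,3) (6,8) (8,11) (13,14) (15,16)

11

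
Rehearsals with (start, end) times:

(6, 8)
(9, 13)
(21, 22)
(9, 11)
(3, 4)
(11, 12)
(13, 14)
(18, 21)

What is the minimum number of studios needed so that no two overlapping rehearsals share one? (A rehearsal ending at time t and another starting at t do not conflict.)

starts: [3, 6, 9, 9, 11, 13, 18, 21]
ends:   [4, 8, 11, 12, 13, 14, 21, 22]
s3→1 e4→0 s6→1 e8→0 s9→1 s9→2  — peak 2.

2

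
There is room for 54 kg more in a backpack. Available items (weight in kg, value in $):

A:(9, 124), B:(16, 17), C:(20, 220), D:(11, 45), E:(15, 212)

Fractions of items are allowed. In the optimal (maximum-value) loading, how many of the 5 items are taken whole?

Ratios (sorted): E 14.13, A 13.78, C 11.00, D 4.09, B 1.06
take E (15 @ 212); take A (9 @ 124); take C (20 @ 220); take 10/11 of D → 40.91. Capacity used 54/54.
3 item(s) taken whole; one partial (take 10/11 of D).

3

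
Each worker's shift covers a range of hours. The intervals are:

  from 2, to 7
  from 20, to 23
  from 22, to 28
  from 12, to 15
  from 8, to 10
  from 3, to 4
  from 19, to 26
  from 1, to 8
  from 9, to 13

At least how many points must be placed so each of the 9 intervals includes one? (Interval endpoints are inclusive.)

Sort by right endpoint; whenever an interval is uncovered, place a point at its right end.
Sorted: [3,4] [2,7] [1,8] [8,10] [9,13] [12,15] [20,23] [19,26] [22,28]
{[3,4],[2,7],[1,8]} hit by 4; {[8,10],[9,13]} hit by 10; {[12,15]} hit by 15; {[20,23],[19,26],[22,28]} hit by 23.
Points: 4, 10, 15, 23 (4 total).

4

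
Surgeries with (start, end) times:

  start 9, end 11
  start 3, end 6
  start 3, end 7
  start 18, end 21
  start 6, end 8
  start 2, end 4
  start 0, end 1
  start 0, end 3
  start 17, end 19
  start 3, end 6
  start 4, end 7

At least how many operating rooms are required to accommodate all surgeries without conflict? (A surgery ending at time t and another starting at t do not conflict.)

Count concurrent intervals with a sweep; the peak is the room count.
Events (time:±→running): 0:+→1 0:+→2 1:-→1 2:+→2 3:-→1 3:+→2 3:+→3 3:+→4 … peak 4.

4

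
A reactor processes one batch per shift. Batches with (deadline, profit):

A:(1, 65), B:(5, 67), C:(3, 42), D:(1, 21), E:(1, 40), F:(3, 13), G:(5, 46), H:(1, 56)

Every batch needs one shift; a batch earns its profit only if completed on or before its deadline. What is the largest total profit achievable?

233

Take jobs in profit order; each goes to the latest open slot no later than its deadline.
Profit order: B=67 A=65 H=56 G=46 C=42 E=40 D=21 F=13
Assign: B→slot 5, A→slot 1, H skipped, G→slot 4, C→slot 3, E skipped, D skipped, F→slot 2.
Slots: [1:A] [2:F] [3:C] [4:G] [5:B]
Profit = 65 + 13 + 42 + 46 + 67 = 233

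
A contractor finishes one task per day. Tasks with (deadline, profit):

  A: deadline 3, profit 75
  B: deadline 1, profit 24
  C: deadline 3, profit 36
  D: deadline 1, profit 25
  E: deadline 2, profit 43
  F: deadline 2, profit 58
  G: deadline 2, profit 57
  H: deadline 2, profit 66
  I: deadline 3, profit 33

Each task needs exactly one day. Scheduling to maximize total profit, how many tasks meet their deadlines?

Profit order: A=75 H=66 F=58 G=57 E=43 C=36 I=33 D=25 B=24
Assign: A→slot 3, H→slot 2, F→slot 1, G skipped, E skipped, C skipped, I skipped, D skipped, B skipped.
Slots: [1:F] [2:H] [3:A]
3 of 9 scheduled.

3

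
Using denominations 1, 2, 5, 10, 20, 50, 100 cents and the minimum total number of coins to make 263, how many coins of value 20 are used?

0

263 − 2×100→63 − 1×50→13 − 1×10→3 − 1×2→1 − 1×1→0
Count of 20: 0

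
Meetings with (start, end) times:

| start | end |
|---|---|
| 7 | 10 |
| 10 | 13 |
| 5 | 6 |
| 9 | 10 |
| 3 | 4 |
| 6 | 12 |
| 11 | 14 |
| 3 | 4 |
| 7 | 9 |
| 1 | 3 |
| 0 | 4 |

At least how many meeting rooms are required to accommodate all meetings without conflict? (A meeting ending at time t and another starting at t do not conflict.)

The answer is the maximum number of intervals overlapping at any instant.
Events (time:±→running): 0:+→1 1:+→2 3:-→1 3:+→2 3:+→3 … peak 3.

3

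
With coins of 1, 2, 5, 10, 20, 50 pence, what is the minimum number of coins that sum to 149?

7

149 = 2×50 + 2×20 + 1×5 + 2×2
Total coins = 2 + 2 + 1 + 2 = 7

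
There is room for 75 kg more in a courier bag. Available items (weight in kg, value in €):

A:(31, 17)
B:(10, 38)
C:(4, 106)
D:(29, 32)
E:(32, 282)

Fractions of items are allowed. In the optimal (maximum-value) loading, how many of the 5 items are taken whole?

4

Greedy by value/weight ratio, highest first.
Ratios (sorted): C 26.50, E 8.81, B 3.80, D 1.10, A 0.55
take C (4 @ 106); take E (32 @ 282); take B (10 @ 38); take D (29 @ 32). Capacity used 75/75.
4 item(s) taken whole.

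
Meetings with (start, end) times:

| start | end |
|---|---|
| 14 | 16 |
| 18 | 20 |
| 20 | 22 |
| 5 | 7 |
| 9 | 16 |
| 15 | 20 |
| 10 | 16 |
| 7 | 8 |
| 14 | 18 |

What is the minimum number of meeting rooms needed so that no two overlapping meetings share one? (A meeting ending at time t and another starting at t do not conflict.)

The answer is the maximum number of intervals overlapping at any instant.
starts: [5, 7, 9, 10, 14, 14, 15, 18, 20]
ends:   [7, 8, 16, 16, 16, 18, 20, 20, 22]
s5→1 e7→0 s7→1 e8→0 s9→1 s10→2 s14→3 s14→4 s15→5  — peak 5.

5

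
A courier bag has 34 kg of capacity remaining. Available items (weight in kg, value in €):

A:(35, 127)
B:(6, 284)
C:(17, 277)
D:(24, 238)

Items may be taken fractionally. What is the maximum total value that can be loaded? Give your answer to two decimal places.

670.08

Order: B (284/6=47.33) > C (277/17=16.29) > D (238/24=9.92) > A (127/35=3.63)
Fill: take B (6 @ 284) → take C (17 @ 277) → take 11/24 of D → 109.08; 34/34 used.
Total value = 670.08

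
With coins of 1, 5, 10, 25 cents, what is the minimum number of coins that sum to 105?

105 − 4×25→5 − 1×5→0
Total coins = 4 + 1 = 5

5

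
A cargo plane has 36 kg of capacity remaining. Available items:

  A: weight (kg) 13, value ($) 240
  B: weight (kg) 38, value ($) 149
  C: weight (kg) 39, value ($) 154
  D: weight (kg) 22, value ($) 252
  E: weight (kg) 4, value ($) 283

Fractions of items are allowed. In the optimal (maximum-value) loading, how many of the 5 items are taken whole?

Ratios (sorted): E 70.75, A 18.46, D 11.45, C 3.95, B 3.92
take E (4 @ 283); take A (13 @ 240); take 19/22 of D → 217.64. Capacity used 36/36.
2 item(s) taken whole; one partial (take 19/22 of D).

2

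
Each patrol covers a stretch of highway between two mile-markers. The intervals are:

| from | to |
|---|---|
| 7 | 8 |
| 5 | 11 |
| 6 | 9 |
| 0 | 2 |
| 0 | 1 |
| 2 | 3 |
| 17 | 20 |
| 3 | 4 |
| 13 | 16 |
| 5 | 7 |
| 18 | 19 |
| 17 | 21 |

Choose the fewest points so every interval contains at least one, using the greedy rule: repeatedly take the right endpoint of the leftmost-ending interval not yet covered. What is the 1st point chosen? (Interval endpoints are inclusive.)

1

Process intervals by earliest right end; each time one isn't hit yet, stab at its right endpoint.
By right end: [0,1]  [0,2]  [2,3]  [3,4]  [5,7]  [7,8]  [6,9]  [5,11]  [13,16]  [18,19]  [17,20]  [17,21]
[0,1] uncovered → point at 1; [2,3] uncovered → point at 3; [5,7] uncovered → point at 7; [13,16] uncovered → point at 16; [18,19] uncovered → point at 19.
Points: 1, 3, 7, 16, 19 (5 total).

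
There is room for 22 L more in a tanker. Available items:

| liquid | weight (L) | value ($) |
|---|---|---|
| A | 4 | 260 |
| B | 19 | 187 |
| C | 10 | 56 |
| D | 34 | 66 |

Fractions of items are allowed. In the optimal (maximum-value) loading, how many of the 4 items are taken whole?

1

Sort by value per unit weight and fill in that order.
Order: A (260/4=65.00) > B (187/19=9.84) > C (56/10=5.60) > D (66/34=1.94)
Fill: take A (4 @ 260) → take 18/19 of B → 177.16; 22/22 used.
1 item(s) taken whole; one partial (take 18/19 of B).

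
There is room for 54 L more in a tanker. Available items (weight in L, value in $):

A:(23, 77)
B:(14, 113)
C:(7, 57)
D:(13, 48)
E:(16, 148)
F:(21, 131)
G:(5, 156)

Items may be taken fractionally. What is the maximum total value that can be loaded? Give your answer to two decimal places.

548.86

Greedy by value/weight ratio, highest first.
Order: G (156/5=31.20) > E (148/16=9.25) > C (57/7=8.14) > B (113/14=8.07) > F (131/21=6.24) > D (48/13=3.69) > A (77/23=3.35)
Fill: take G (5 @ 156) → take E (16 @ 148) → take C (7 @ 57) → take B (14 @ 113) → take 12/21 of F → 74.86; 54/54 used.
Total value = 548.86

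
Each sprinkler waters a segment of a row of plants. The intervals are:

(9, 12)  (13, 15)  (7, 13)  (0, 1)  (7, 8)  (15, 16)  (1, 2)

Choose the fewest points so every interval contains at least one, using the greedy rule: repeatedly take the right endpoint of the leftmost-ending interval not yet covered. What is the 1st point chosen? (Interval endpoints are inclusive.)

Sorted: [0,1] [1,2] [7,8] [9,12] [7,13] [13,15] [15,16]
{[0,1],[1,2]} hit by 1; {[7,8]} hit by 8; {[9,12],[7,13]} hit by 12; {[13,15],[15,16]} hit by 15.
Points: 1, 8, 12, 15 (4 total).

1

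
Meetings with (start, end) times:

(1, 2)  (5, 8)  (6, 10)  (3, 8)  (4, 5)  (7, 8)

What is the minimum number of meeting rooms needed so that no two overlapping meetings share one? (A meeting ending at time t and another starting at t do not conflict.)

starts: [1, 3, 4, 5, 6, 7]
ends:   [2, 5, 8, 8, 8, 10]
s1→1 e2→0 s3→1 s4→2 e5→1 s5→2 s6→3 s7→4  — peak 4.

4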